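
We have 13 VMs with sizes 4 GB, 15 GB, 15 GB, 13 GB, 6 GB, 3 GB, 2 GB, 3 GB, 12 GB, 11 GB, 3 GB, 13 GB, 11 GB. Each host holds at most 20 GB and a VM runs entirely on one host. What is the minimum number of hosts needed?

7

Total = 15 + 15 + 13 + 13 + 12 + 11 + 11 + 6 + 4 + 3 + 3 + 3 + 2 = 111 GB.
Lower bound: ⌈111/20⌉ = 6 hosts.
Also, 7 VMs each exceed 10 GB, and no two of those can share a host, so at least 7 hosts are needed.
A packing using 7 hosts:
  host 1: 15 + 4 = 19
  host 2: 15 + 3 + 2 = 20
  host 3: 13 + 6 = 19
  host 4: 13 + 3 + 3 = 19
  host 5: 12 = 12
  host 6: 11 = 11
  host 7: 11 = 11
This matches the lower bound, so 7 is optimal.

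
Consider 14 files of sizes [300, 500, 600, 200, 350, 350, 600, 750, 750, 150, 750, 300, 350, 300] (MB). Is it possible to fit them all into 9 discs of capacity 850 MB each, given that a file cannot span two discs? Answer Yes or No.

A valid assignment using 9 discs:
  disc 1: 750 = 750
  disc 2: 750 = 750
  disc 3: 750 = 750
  disc 4: 600 + 200 = 800
  disc 5: 600 + 150 = 750
  disc 6: 500 + 350 = 850
  disc 7: 350 + 350 = 700
  disc 8: 300 + 300 = 600
  disc 9: 300 = 300
Every load is within 850 MB, so 9 discs suffice.

Yes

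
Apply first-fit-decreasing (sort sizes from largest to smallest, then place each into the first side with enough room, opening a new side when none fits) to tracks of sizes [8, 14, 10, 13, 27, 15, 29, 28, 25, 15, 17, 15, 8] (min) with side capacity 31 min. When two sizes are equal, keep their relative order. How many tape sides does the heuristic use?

Sorted descending: 29, 28, 27, 25, 17, 15, 15, 15, 14, 13, 10, 8, 8.
  29 → side 1 (new)  [load 29/31]
  28 → side 2 (new)  [load 28/31]
  27 → side 3 (new)  [load 27/31]
  25 → side 4 (new)  [load 25/31]
  17 → side 5 (new)  [load 17/31]
  15 → side 6 (new)  [load 15/31]
  15 → side 6  [load 30/31]
  15 → side 7 (new)  [load 15/31]
  14 → side 5  [load 31/31]
  13 → side 7  [load 28/31]
  10 → side 8 (new)  [load 10/31]
  8 → side 8  [load 18/31]
  8 → side 8  [load 26/31]
8 tape sides opened.

8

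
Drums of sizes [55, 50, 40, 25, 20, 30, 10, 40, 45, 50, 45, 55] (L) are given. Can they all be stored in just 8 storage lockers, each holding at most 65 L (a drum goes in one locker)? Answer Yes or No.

No

Total = 465 L; ⌈465/65⌉ = 8.
The bound of 8 does not rule out 8, but exhaustive search shows no assignment into 8 storage lockers of capacity 65 L exists — the minimum is 9.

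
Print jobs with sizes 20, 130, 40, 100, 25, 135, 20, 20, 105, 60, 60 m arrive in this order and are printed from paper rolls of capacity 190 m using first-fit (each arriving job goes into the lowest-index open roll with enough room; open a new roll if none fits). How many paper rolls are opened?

  20 → roll 1 (new)  [load 20/190]
  130 → roll 1  [load 150/190]
  40 → roll 1  [load 190/190]
  100 → roll 2 (new)  [load 100/190]
  25 → roll 2  [load 125/190]
  135 → roll 3 (new)  [load 135/190]
  20 → roll 2  [load 145/190]
  20 → roll 2  [load 165/190]
  105 → roll 4 (new)  [load 105/190]
  60 → roll 4  [load 165/190]
  60 → roll 5 (new)  [load 60/190]
5 paper rolls opened.

5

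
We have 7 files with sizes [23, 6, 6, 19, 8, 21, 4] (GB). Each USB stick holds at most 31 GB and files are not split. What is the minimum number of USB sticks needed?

Total = 23 + 21 + 19 + 8 + 6 + 6 + 4 = 87 GB.
Lower bound: ⌈87/31⌉ = 3 USB sticks.
A packing using 3 USB sticks:
  USB stick 1: 23 + 8 = 31
  USB stick 2: 21 + 6 + 4 = 31
  USB stick 3: 19 + 6 = 25
This matches the lower bound, so 3 is optimal.

3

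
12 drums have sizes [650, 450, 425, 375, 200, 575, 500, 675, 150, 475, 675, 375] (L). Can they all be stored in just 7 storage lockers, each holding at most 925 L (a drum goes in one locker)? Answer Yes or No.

Yes

A valid assignment using 7 storage lockers:
  locker 1: 675 + 200 = 875
  locker 2: 675 + 150 = 825
  locker 3: 650 = 650
  locker 4: 575 = 575
  locker 5: 500 + 425 = 925
  locker 6: 475 + 450 = 925
  locker 7: 375 + 375 = 750
Every load is within 925 L, so 7 storage lockers suffice.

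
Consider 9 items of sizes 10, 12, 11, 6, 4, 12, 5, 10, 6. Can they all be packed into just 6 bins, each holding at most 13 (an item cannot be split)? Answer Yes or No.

Total = 76; ⌈76/13⌉ = 6.
The bound of 6 does not rule out 6, but exhaustive search shows no assignment into 6 bins of capacity 13 exists — the minimum is 7.

No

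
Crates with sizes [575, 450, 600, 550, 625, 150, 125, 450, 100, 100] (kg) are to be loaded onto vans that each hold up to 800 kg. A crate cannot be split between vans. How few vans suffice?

Total = 625 + 600 + 575 + 550 + 450 + 450 + 150 + 125 + 100 + 100 = 3725 kg.
Lower bound: ⌈3725/800⌉ = 5 vans.
Also, 6 crates each exceed 400 kg, and no two of those can share a van, so at least 6 vans are needed.
A packing using 6 vans:
  van 1: 625 + 150 = 775
  van 2: 600 + 125 = 725
  van 3: 575 + 100 + 100 = 775
  van 4: 550 = 550
  van 5: 450 = 450
  van 6: 450 = 450
This matches the lower bound, so 6 is optimal.

6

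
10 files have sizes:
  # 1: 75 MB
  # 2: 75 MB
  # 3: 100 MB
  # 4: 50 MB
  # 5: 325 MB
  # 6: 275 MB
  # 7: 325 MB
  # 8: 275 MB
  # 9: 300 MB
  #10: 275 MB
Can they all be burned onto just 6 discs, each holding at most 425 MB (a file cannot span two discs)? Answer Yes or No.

Yes

A valid assignment using 6 discs:
  disc 1: 325 + 100 = 425
  disc 2: 325 + 75 = 400
  disc 3: 300 + 75 + 50 = 425
  disc 4: 275 = 275
  disc 5: 275 = 275
  disc 6: 275 = 275
Every load is within 425 MB, so 6 discs suffice.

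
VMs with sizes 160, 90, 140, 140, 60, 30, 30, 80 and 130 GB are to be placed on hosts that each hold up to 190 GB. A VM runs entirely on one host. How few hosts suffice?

Total = 160 + 140 + 140 + 130 + 90 + 80 + 60 + 30 + 30 = 860 GB.
Lower bound: ⌈860/190⌉ = 5 hosts.
A packing using 5 hosts:
  host 1: 160 + 30 = 190
  host 2: 140 + 30 = 170
  host 3: 140 = 140
  host 4: 130 + 60 = 190
  host 5: 90 + 80 = 170
This matches the lower bound, so 5 is optimal.

5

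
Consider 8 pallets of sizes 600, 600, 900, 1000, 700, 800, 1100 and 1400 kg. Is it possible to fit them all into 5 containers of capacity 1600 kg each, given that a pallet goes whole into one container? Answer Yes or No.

A valid assignment using 5 containers:
  container 1: 1400 = 1400
  container 2: 1100 = 1100
  container 3: 1000 + 600 = 1600
  container 4: 900 + 700 = 1600
  container 5: 800 + 600 = 1400
Every load is within 1600 kg, so 5 containers suffice.

Yes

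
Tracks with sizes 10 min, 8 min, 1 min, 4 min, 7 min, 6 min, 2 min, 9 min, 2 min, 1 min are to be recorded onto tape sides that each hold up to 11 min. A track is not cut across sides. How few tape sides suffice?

5

Total = 10 + 9 + 8 + 7 + 6 + 4 + 2 + 2 + 1 + 1 = 50 min.
Lower bound: ⌈50/11⌉ = 5 tape sides.
A packing using 5 tape sides:
  side 1: 10 + 1 = 11
  side 2: 9 + 2 = 11
  side 3: 8 + 2 + 1 = 11
  side 4: 7 + 4 = 11
  side 5: 6 = 6
This matches the lower bound, so 5 is optimal.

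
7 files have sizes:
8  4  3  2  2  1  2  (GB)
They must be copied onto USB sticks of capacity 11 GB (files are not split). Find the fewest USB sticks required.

Total = 8 + 4 + 3 + 2 + 2 + 2 + 1 = 22 GB.
Lower bound: ⌈22/11⌉ = 2 USB sticks.
A packing using 2 USB sticks:
  USB stick 1: 8 + 3 = 11
  USB stick 2: 4 + 2 + 2 + 2 + 1 = 11
This matches the lower bound, so 2 is optimal.

2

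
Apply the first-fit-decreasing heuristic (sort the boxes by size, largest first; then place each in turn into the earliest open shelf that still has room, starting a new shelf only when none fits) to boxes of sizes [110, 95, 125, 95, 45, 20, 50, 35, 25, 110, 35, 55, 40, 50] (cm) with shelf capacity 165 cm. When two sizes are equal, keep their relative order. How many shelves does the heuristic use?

6

Sorted descending: 125, 110, 110, 95, 95, 55, 50, 50, 45, 40, 35, 35, 25, 20.
  125 → shelf 1 (new)  [load 125/165]
  110 → shelf 2 (new)  [load 110/165]
  110 → shelf 3 (new)  [load 110/165]
  95 → shelf 4 (new)  [load 95/165]
  95 → shelf 5 (new)  [load 95/165]
  55 → shelf 2  [load 165/165]
  50 → shelf 3  [load 160/165]
  50 → shelf 4  [load 145/165]
  45 → shelf 5  [load 140/165]
  40 → shelf 1  [load 165/165]
  35 → shelf 6 (new)  [load 35/165]
  35 → shelf 6  [load 70/165]
  25 → shelf 5  [load 165/165]
  20 → shelf 4  [load 165/165]
6 shelves opened.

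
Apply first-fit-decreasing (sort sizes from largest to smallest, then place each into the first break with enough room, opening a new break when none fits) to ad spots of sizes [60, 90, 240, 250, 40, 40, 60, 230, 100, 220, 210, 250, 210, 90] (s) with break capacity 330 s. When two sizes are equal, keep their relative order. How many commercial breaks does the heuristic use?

7

Sorted descending: 250, 250, 240, 230, 220, 210, 210, 100, 90, 90, 60, 60, 40, 40.
  250 → break 1 (new)  [load 250/330]
  250 → break 2 (new)  [load 250/330]
  240 → break 3 (new)  [load 240/330]
  230 → break 4 (new)  [load 230/330]
  220 → break 5 (new)  [load 220/330]
  210 → break 6 (new)  [load 210/330]
  210 → break 7 (new)  [load 210/330]
  100 → break 4  [load 330/330]
  90 → break 3  [load 330/330]
  90 → break 5  [load 310/330]
  60 → break 1  [load 310/330]
  60 → break 2  [load 310/330]
  40 → break 6  [load 250/330]
  40 → break 6  [load 290/330]
7 commercial breaks opened.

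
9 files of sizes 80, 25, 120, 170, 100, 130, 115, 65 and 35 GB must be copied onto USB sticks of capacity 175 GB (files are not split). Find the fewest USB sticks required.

6

Total = 170 + 130 + 120 + 115 + 100 + 80 + 65 + 35 + 25 = 840 GB.
Lower bound: ⌈840/175⌉ = 5 USB sticks.
A packing using 6 USB sticks:
  USB stick 1: 170 = 170
  USB stick 2: 130 + 35 = 165
  USB stick 3: 120 + 25 = 145
  USB stick 4: 115 = 115
  USB stick 5: 100 + 65 = 165
  USB stick 6: 80 = 80
No arrangement into 5 USB sticks stays within capacity, so 6 is optimal.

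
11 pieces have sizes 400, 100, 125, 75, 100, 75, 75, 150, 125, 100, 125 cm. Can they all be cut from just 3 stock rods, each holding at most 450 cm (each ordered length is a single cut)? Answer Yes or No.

Total = 1450 cm; ⌈1450/450⌉ = 4.
At least 4 stock rods are required, but only 3 are allowed.

No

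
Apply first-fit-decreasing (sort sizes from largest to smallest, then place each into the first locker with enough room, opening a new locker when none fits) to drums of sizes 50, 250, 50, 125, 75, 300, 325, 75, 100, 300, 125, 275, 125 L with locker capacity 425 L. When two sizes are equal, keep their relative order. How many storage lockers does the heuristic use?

6

Sorted descending: 325, 300, 300, 275, 250, 125, 125, 125, 100, 75, 75, 50, 50.
  325 → locker 1 (new)  [load 325/425]
  300 → locker 2 (new)  [load 300/425]
  300 → locker 3 (new)  [load 300/425]
  275 → locker 4 (new)  [load 275/425]
  250 → locker 5 (new)  [load 250/425]
  125 → locker 2  [load 425/425]
  125 → locker 3  [load 425/425]
  125 → locker 4  [load 400/425]
  100 → locker 1  [load 425/425]
  75 → locker 5  [load 325/425]
  75 → locker 5  [load 400/425]
  50 → locker 6 (new)  [load 50/425]
  50 → locker 6  [load 100/425]
6 storage lockers opened.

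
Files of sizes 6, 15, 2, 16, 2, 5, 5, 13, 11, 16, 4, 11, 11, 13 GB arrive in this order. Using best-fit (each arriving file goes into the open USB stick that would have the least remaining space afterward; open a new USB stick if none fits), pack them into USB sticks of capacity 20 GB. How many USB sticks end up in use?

9

  6 → USB stick 1 (new)  [load 6/20]
  15 → USB stick 2 (new)  [load 15/20]
  2 → USB stick 2  [load 17/20]
  16 → USB stick 3 (new)  [load 16/20]
  2 → USB stick 2  [load 19/20]
  5 → USB stick 1  [load 11/20]
  5 → USB stick 1  [load 16/20]
  13 → USB stick 4 (new)  [load 13/20]
  11 → USB stick 5 (new)  [load 11/20]
  16 → USB stick 6 (new)  [load 16/20]
  4 → USB stick 1  [load 20/20]
  11 → USB stick 7 (new)  [load 11/20]
  11 → USB stick 8 (new)  [load 11/20]
  13 → USB stick 9 (new)  [load 13/20]
9 USB sticks opened.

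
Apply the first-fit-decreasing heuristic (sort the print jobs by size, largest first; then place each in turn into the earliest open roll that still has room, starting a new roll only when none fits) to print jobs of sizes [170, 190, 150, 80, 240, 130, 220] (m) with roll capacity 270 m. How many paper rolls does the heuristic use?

6

Sorted descending: 240, 220, 190, 170, 150, 130, 80.
  240 → roll 1 (new)  [load 240/270]
  220 → roll 2 (new)  [load 220/270]
  190 → roll 3 (new)  [load 190/270]
  170 → roll 4 (new)  [load 170/270]
  150 → roll 5 (new)  [load 150/270]
  130 → roll 6 (new)  [load 130/270]
  80 → roll 3  [load 270/270]
6 paper rolls opened.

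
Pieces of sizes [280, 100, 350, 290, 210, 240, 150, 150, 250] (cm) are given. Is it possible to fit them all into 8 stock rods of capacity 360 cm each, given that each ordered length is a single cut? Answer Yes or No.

Yes

A valid assignment using 7 stock rods:
  stock rod 1: 350 = 350
  stock rod 2: 290 = 290
  stock rod 3: 280 = 280
  stock rod 4: 250 + 100 = 350
  stock rod 5: 240 = 240
  stock rod 6: 210 + 150 = 360
  stock rod 7: 150 = 150
That uses only 7 ≤ 8, so 8 stock rods are enough.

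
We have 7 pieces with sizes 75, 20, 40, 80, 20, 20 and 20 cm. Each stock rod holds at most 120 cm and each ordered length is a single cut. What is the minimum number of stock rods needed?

3

Total = 80 + 75 + 40 + 20 + 20 + 20 + 20 = 275 cm.
Lower bound: ⌈275/120⌉ = 3 stock rods.
A packing using 3 stock rods:
  stock rod 1: 80 + 40 = 120
  stock rod 2: 75 + 20 + 20 = 115
  stock rod 3: 20 + 20 = 40
This matches the lower bound, so 3 is optimal.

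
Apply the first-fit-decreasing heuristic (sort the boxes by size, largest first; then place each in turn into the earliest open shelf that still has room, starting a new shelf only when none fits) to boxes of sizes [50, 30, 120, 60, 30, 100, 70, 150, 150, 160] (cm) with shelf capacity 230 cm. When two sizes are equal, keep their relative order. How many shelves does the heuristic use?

5

Sorted descending: 160, 150, 150, 120, 100, 70, 60, 50, 30, 30.
  160 → shelf 1 (new)  [load 160/230]
  150 → shelf 2 (new)  [load 150/230]
  150 → shelf 3 (new)  [load 150/230]
  120 → shelf 4 (new)  [load 120/230]
  100 → shelf 4  [load 220/230]
  70 → shelf 1  [load 230/230]
  60 → shelf 2  [load 210/230]
  50 → shelf 3  [load 200/230]
  30 → shelf 3  [load 230/230]
  30 → shelf 5 (new)  [load 30/230]
5 shelves opened.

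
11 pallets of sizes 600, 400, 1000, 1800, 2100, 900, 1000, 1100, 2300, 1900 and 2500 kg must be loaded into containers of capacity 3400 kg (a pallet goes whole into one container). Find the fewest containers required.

Total = 2500 + 2300 + 2100 + 1900 + 1800 + 1100 + 1000 + 1000 + 900 + 600 + 400 = 15600 kg.
Lower bound: ⌈15600/3400⌉ = 5 containers.
A packing using 5 containers:
  container 1: 2500 + 900 = 3400
  container 2: 2300 + 1100 = 3400
  container 3: 2100 + 1000 = 3100
  container 4: 1900 + 1000 + 400 = 3300
  container 5: 1800 + 600 = 2400
This matches the lower bound, so 5 is optimal.

5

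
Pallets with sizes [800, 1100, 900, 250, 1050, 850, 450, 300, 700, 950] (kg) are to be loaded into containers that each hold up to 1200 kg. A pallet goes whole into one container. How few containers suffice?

7

Total = 1100 + 1050 + 950 + 900 + 850 + 800 + 700 + 450 + 300 + 250 = 7350 kg.
Lower bound: ⌈7350/1200⌉ = 7 containers.
A packing using 7 containers:
  container 1: 1100 = 1100
  container 2: 1050 = 1050
  container 3: 950 + 250 = 1200
  container 4: 900 + 300 = 1200
  container 5: 850 = 850
  container 6: 800 = 800
  container 7: 700 + 450 = 1150
This matches the lower bound, so 7 is optimal.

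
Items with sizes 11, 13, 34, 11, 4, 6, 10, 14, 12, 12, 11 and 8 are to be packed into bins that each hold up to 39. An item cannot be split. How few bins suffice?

Total = 34 + 14 + 13 + 12 + 12 + 11 + 11 + 11 + 10 + 8 + 6 + 4 = 146.
Lower bound: ⌈146/39⌉ = 4 bins.
A packing using 4 bins:
  bin 1: 34 + 4 = 38
  bin 2: 14 + 13 + 12 = 39
  bin 3: 12 + 11 + 11 = 34
  bin 4: 11 + 10 + 8 + 6 = 35
This matches the lower bound, so 4 is optimal.

4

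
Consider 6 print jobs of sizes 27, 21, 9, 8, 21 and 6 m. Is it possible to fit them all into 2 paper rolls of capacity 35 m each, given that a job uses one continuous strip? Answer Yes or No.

Total = 92 m; ⌈92/35⌉ = 3.
At least 3 paper rolls are required, but only 2 are allowed.

No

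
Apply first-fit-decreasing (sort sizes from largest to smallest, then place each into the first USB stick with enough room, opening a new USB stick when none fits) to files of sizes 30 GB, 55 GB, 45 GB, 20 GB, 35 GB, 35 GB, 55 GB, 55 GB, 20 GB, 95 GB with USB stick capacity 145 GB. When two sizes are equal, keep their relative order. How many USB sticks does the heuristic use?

Sorted descending: 95, 55, 55, 55, 45, 35, 35, 30, 20, 20.
  95 → USB stick 1 (new)  [load 95/145]
  55 → USB stick 2 (new)  [load 55/145]
  55 → USB stick 2  [load 110/145]
  55 → USB stick 3 (new)  [load 55/145]
  45 → USB stick 1  [load 140/145]
  35 → USB stick 2  [load 145/145]
  35 → USB stick 3  [load 90/145]
  30 → USB stick 3  [load 120/145]
  20 → USB stick 3  [load 140/145]
  20 → USB stick 4 (new)  [load 20/145]
4 USB sticks opened.

4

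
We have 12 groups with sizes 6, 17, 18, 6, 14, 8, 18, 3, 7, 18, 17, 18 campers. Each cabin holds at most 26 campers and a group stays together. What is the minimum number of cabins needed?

7

Total = 18 + 18 + 18 + 18 + 17 + 17 + 14 + 8 + 7 + 6 + 6 + 3 = 150 campers.
Lower bound: ⌈150/26⌉ = 6 cabins.
Also, 7 groups each exceed 13 campers, and no two of those can share a cabin, so at least 7 cabins are needed.
A packing using 7 cabins:
  cabin 1: 18 + 8 = 26
  cabin 2: 18 + 7 = 25
  cabin 3: 18 + 6 = 24
  cabin 4: 18 + 6 = 24
  cabin 5: 17 + 3 = 20
  cabin 6: 17 = 17
  cabin 7: 14 = 14
This matches the lower bound, so 7 is optimal.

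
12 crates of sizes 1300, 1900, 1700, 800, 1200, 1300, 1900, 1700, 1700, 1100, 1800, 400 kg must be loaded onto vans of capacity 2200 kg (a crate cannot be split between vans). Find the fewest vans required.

Total = 1900 + 1900 + 1800 + 1700 + 1700 + 1700 + 1300 + 1300 + 1200 + 1100 + 800 + 400 = 16800 kg.
Lower bound: ⌈16800/2200⌉ = 8 vans.
Also, 9 crates each exceed 1100 kg, and no two of those can share a van, so at least 9 vans are needed.
A packing using 10 vans:
  van 1: 1900 = 1900
  van 2: 1900 = 1900
  van 3: 1800 + 400 = 2200
  van 4: 1700 = 1700
  van 5: 1700 = 1700
  van 6: 1700 = 1700
  van 7: 1300 + 800 = 2100
  van 8: 1300 = 1300
  van 9: 1200 = 1200
  van 10: 1100 = 1100
No arrangement into 9 vans stays within capacity, so 10 is optimal.

10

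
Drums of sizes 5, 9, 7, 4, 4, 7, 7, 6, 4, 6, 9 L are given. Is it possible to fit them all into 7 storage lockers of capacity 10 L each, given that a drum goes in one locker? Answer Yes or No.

No

Total = 68 L; ⌈68/10⌉ = 7.
The bound of 7 does not rule out 7, but exhaustive search shows no assignment into 7 storage lockers of capacity 10 L exists — the minimum is 8.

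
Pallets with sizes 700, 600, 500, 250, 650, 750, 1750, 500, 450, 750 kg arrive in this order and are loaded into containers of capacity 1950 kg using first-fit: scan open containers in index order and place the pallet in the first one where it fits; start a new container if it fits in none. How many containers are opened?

  700 → container 1 (new)  [load 700/1950]
  600 → container 1  [load 1300/1950]
  500 → container 1  [load 1800/1950]
  250 → container 2 (new)  [load 250/1950]
  650 → container 2  [load 900/1950]
  750 → container 2  [load 1650/1950]
  1750 → container 3 (new)  [load 1750/1950]
  500 → container 4 (new)  [load 500/1950]
  450 → container 4  [load 950/1950]
  750 → container 4  [load 1700/1950]
4 containers opened.

4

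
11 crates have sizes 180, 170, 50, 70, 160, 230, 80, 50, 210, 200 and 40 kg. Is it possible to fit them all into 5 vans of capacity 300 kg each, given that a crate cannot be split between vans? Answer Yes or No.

No

Total = 1440 kg; ⌈1440/300⌉ = 5.
6 crates each exceed half the capacity and cannot share a van, forcing at least 6 vans.
At least 6 vans are required, but only 5 are allowed.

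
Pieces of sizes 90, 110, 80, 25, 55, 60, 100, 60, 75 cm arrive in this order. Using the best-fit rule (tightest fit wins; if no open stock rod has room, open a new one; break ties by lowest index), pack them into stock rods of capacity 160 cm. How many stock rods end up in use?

5

  90 → stock rod 1 (new)  [load 90/160]
  110 → stock rod 2 (new)  [load 110/160]
  80 → stock rod 3 (new)  [load 80/160]
  25 → stock rod 2  [load 135/160]
  55 → stock rod 1  [load 145/160]
  60 → stock rod 3  [load 140/160]
  100 → stock rod 4 (new)  [load 100/160]
  60 → stock rod 4  [load 160/160]
  75 → stock rod 5 (new)  [load 75/160]
5 stock rods opened.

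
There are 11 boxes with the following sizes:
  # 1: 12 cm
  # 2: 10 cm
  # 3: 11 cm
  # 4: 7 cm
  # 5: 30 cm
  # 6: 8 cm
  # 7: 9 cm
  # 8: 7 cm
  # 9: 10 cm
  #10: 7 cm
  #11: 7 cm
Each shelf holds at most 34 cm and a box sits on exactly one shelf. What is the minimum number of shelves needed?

4

Total = 30 + 12 + 11 + 10 + 10 + 9 + 8 + 7 + 7 + 7 + 7 = 118 cm.
Lower bound: ⌈118/34⌉ = 4 shelves.
A packing using 4 shelves:
  shelf 1: 30 = 30
  shelf 2: 12 + 11 + 10 = 33
  shelf 3: 10 + 9 + 8 + 7 = 34
  shelf 4: 7 + 7 + 7 = 21
This matches the lower bound, so 4 is optimal.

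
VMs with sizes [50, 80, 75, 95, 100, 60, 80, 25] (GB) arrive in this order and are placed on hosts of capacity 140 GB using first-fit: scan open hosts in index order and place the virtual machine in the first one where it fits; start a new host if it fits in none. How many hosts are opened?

5

  50 → host 1 (new)  [load 50/140]
  80 → host 1  [load 130/140]
  75 → host 2 (new)  [load 75/140]
  95 → host 3 (new)  [load 95/140]
  100 → host 4 (new)  [load 100/140]
  60 → host 2  [load 135/140]
  80 → host 5 (new)  [load 80/140]
  25 → host 3  [load 120/140]
5 hosts opened.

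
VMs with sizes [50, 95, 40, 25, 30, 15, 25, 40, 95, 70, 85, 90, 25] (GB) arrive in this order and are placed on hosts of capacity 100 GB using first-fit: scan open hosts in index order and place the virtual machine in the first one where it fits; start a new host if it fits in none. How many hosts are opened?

8

  50 → host 1 (new)  [load 50/100]
  95 → host 2 (new)  [load 95/100]
  40 → host 1  [load 90/100]
  25 → host 3 (new)  [load 25/100]
  30 → host 3  [load 55/100]
  15 → host 3  [load 70/100]
  25 → host 3  [load 95/100]
  40 → host 4 (new)  [load 40/100]
  95 → host 5 (new)  [load 95/100]
  70 → host 6 (new)  [load 70/100]
  85 → host 7 (new)  [load 85/100]
  90 → host 8 (new)  [load 90/100]
  25 → host 4  [load 65/100]
8 hosts opened.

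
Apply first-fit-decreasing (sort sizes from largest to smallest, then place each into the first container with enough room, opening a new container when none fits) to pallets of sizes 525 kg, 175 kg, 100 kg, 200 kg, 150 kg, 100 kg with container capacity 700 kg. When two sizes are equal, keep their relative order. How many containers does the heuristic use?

Sorted descending: 525, 200, 175, 150, 100, 100.
  525 → container 1 (new)  [load 525/700]
  200 → container 2 (new)  [load 200/700]
  175 → container 1  [load 700/700]
  150 → container 2  [load 350/700]
  100 → container 2  [load 450/700]
  100 → container 2  [load 550/700]
2 containers opened.

2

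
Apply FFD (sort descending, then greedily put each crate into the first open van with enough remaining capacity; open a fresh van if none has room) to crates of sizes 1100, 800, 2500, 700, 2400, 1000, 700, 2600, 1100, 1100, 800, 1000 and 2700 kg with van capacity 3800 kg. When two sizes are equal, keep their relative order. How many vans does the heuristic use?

Sorted descending: 2700, 2600, 2500, 2400, 1100, 1100, 1100, 1000, 1000, 800, 800, 700, 700.
  2700 → van 1 (new)  [load 2700/3800]
  2600 → van 2 (new)  [load 2600/3800]
  2500 → van 3 (new)  [load 2500/3800]
  2400 → van 4 (new)  [load 2400/3800]
  1100 → van 1  [load 3800/3800]
  1100 → van 2  [load 3700/3800]
  1100 → van 3  [load 3600/3800]
  1000 → van 4  [load 3400/3800]
  1000 → van 5 (new)  [load 1000/3800]
  800 → van 5  [load 1800/3800]
  800 → van 5  [load 2600/3800]
  700 → van 5  [load 3300/3800]
  700 → van 6 (new)  [load 700/3800]
6 vans opened.

6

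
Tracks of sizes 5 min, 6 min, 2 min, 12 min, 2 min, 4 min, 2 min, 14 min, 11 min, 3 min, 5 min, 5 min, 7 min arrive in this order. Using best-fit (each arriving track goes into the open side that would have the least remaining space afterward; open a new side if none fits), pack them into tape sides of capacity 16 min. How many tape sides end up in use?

  5 → side 1 (new)  [load 5/16]
  6 → side 1  [load 11/16]
  2 → side 1  [load 13/16]
  12 → side 2 (new)  [load 12/16]
  2 → side 1  [load 15/16]
  4 → side 2  [load 16/16]
  2 → side 3 (new)  [load 2/16]
  14 → side 3  [load 16/16]
  11 → side 4 (new)  [load 11/16]
  3 → side 4  [load 14/16]
  5 → side 5 (new)  [load 5/16]
  5 → side 5  [load 10/16]
  7 → side 6 (new)  [load 7/16]
6 tape sides opened.

6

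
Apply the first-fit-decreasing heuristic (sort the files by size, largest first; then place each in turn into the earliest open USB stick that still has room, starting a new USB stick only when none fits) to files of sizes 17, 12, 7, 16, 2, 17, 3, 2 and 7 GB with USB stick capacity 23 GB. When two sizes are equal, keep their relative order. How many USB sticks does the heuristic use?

4

Sorted descending: 17, 17, 16, 12, 7, 7, 3, 2, 2.
  17 → USB stick 1 (new)  [load 17/23]
  17 → USB stick 2 (new)  [load 17/23]
  16 → USB stick 3 (new)  [load 16/23]
  12 → USB stick 4 (new)  [load 12/23]
  7 → USB stick 3  [load 23/23]
  7 → USB stick 4  [load 19/23]
  3 → USB stick 1  [load 20/23]
  2 → USB stick 1  [load 22/23]
  2 → USB stick 2  [load 19/23]
4 USB sticks opened.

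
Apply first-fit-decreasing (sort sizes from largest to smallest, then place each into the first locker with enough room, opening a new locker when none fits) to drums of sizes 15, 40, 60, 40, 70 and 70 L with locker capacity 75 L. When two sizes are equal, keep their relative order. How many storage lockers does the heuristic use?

5

Sorted descending: 70, 70, 60, 40, 40, 15.
  70 → locker 1 (new)  [load 70/75]
  70 → locker 2 (new)  [load 70/75]
  60 → locker 3 (new)  [load 60/75]
  40 → locker 4 (new)  [load 40/75]
  40 → locker 5 (new)  [load 40/75]
  15 → locker 3  [load 75/75]
5 storage lockers opened.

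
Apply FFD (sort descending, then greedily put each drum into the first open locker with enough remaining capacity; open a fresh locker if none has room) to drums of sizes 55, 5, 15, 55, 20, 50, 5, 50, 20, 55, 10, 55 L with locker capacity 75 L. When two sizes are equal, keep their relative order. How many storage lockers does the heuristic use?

Sorted descending: 55, 55, 55, 55, 50, 50, 20, 20, 15, 10, 5, 5.
  55 → locker 1 (new)  [load 55/75]
  55 → locker 2 (new)  [load 55/75]
  55 → locker 3 (new)  [load 55/75]
  55 → locker 4 (new)  [load 55/75]
  50 → locker 5 (new)  [load 50/75]
  50 → locker 6 (new)  [load 50/75]
  20 → locker 1  [load 75/75]
  20 → locker 2  [load 75/75]
  15 → locker 3  [load 70/75]
  10 → locker 4  [load 65/75]
  5 → locker 3  [load 75/75]
  5 → locker 4  [load 70/75]
6 storage lockers opened.

6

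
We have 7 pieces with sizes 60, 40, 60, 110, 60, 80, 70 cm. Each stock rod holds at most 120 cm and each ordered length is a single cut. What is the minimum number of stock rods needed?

5

Total = 110 + 80 + 70 + 60 + 60 + 60 + 40 = 480 cm.
Lower bound: ⌈480/120⌉ = 4 stock rods.
A packing using 5 stock rods:
  stock rod 1: 110 = 110
  stock rod 2: 80 + 40 = 120
  stock rod 3: 70 = 70
  stock rod 4: 60 + 60 = 120
  stock rod 5: 60 = 60
No arrangement into 4 stock rods stays within capacity, so 5 is optimal.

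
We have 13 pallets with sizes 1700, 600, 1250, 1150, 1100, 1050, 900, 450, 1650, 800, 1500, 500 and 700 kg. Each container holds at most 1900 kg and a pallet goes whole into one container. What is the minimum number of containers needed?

8

Total = 1700 + 1650 + 1500 + 1250 + 1150 + 1100 + 1050 + 900 + 800 + 700 + 600 + 500 + 450 = 13350 kg.
Lower bound: ⌈13350/1900⌉ = 8 containers.
A packing using 8 containers:
  container 1: 1700 = 1700
  container 2: 1650 = 1650
  container 3: 1500 = 1500
  container 4: 1250 + 600 = 1850
  container 5: 1150 + 700 = 1850
  container 6: 1100 + 800 = 1900
  container 7: 1050 + 500 = 1550
  container 8: 900 + 450 = 1350
This matches the lower bound, so 8 is optimal.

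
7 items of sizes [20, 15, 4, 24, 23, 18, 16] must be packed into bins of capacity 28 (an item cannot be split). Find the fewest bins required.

6

Total = 24 + 23 + 20 + 18 + 16 + 15 + 4 = 120.
Lower bound: ⌈120/28⌉ = 5 bins.
Also, 6 items each exceed 14, and no two of those can share a bin, so at least 6 bins are needed.
A packing using 6 bins:
  bin 1: 24 + 4 = 28
  bin 2: 23 = 23
  bin 3: 20 = 20
  bin 4: 18 = 18
  bin 5: 16 = 16
  bin 6: 15 = 15
This matches the lower bound, so 6 is optimal.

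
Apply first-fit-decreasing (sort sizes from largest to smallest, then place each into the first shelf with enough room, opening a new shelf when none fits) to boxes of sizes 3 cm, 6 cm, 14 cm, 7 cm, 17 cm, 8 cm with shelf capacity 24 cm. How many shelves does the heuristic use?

Sorted descending: 17, 14, 8, 7, 6, 3.
  17 → shelf 1 (new)  [load 17/24]
  14 → shelf 2 (new)  [load 14/24]
  8 → shelf 2  [load 22/24]
  7 → shelf 1  [load 24/24]
  6 → shelf 3 (new)  [load 6/24]
  3 → shelf 3  [load 9/24]
3 shelves opened.

3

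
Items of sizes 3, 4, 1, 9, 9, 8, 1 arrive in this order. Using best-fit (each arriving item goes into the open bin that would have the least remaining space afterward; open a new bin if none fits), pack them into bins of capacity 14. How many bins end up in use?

4

  3 → bin 1 (new)  [load 3/14]
  4 → bin 1  [load 7/14]
  1 → bin 1  [load 8/14]
  9 → bin 2 (new)  [load 9/14]
  9 → bin 3 (new)  [load 9/14]
  8 → bin 4 (new)  [load 8/14]
  1 → bin 2  [load 10/14]
4 bins opened.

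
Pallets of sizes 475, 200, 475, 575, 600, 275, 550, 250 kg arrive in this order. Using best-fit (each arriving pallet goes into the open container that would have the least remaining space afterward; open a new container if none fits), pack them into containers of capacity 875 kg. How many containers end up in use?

5

  475 → container 1 (new)  [load 475/875]
  200 → container 1  [load 675/875]
  475 → container 2 (new)  [load 475/875]
  575 → container 3 (new)  [load 575/875]
  600 → container 4 (new)  [load 600/875]
  275 → container 4  [load 875/875]
  550 → container 5 (new)  [load 550/875]
  250 → container 3  [load 825/875]
5 containers opened.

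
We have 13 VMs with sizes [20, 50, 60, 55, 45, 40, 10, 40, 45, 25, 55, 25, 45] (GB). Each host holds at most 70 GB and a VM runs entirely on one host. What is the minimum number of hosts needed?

Total = 60 + 55 + 55 + 50 + 45 + 45 + 45 + 40 + 40 + 25 + 25 + 20 + 10 = 515 GB.
Lower bound: ⌈515/70⌉ = 8 hosts.
Also, 9 VMs each exceed 35 GB, and no two of those can share a host, so at least 9 hosts are needed.
A packing using 9 hosts:
  host 1: 60 + 10 = 70
  host 2: 55 = 55
  host 3: 55 = 55
  host 4: 50 + 20 = 70
  host 5: 45 + 25 = 70
  host 6: 45 + 25 = 70
  host 7: 45 = 45
  host 8: 40 = 40
  host 9: 40 = 40
This matches the lower bound, so 9 is optimal.

9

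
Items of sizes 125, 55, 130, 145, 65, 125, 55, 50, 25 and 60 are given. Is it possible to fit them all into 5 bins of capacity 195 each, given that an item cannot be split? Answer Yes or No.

A valid assignment using 5 bins:
  bin 1: 145 + 50 = 195
  bin 2: 130 + 65 = 195
  bin 3: 125 + 60 = 185
  bin 4: 125 + 55 = 180
  bin 5: 55 + 25 = 80
Every load is within 195, so 5 bins suffice.

Yes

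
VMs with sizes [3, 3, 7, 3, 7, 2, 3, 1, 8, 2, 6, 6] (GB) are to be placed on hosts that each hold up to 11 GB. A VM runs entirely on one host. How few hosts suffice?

5

Total = 8 + 7 + 7 + 6 + 6 + 3 + 3 + 3 + 3 + 2 + 2 + 1 = 51 GB.
Lower bound: ⌈51/11⌉ = 5 hosts.
A packing using 5 hosts:
  host 1: 8 + 3 = 11
  host 2: 7 + 3 + 1 = 11
  host 3: 7 + 3 = 10
  host 4: 6 + 3 + 2 = 11
  host 5: 6 + 2 = 8
This matches the lower bound, so 5 is optimal.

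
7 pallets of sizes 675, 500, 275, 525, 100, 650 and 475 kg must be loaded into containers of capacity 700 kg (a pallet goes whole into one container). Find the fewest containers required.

6

Total = 675 + 650 + 525 + 500 + 475 + 275 + 100 = 3200 kg.
Lower bound: ⌈3200/700⌉ = 5 containers.
A packing using 6 containers:
  container 1: 675 = 675
  container 2: 650 = 650
  container 3: 525 + 100 = 625
  container 4: 500 = 500
  container 5: 475 = 475
  container 6: 275 = 275
No arrangement into 5 containers stays within capacity, so 6 is optimal.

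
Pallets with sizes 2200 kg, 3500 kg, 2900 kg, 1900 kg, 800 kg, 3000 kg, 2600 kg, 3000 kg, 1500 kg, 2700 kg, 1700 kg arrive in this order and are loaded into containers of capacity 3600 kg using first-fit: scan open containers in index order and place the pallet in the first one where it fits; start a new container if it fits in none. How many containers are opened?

9

  2200 → container 1 (new)  [load 2200/3600]
  3500 → container 2 (new)  [load 3500/3600]
  2900 → container 3 (new)  [load 2900/3600]
  1900 → container 4 (new)  [load 1900/3600]
  800 → container 1  [load 3000/3600]
  3000 → container 5 (new)  [load 3000/3600]
  2600 → container 6 (new)  [load 2600/3600]
  3000 → container 7 (new)  [load 3000/3600]
  1500 → container 4  [load 3400/3600]
  2700 → container 8 (new)  [load 2700/3600]
  1700 → container 9 (new)  [load 1700/3600]
9 containers opened.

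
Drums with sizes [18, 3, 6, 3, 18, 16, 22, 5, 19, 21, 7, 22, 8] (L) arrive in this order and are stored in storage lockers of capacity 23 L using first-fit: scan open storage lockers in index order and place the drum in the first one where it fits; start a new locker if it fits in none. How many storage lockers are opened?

9

  18 → locker 1 (new)  [load 18/23]
  3 → locker 1  [load 21/23]
  6 → locker 2 (new)  [load 6/23]
  3 → locker 2  [load 9/23]
  18 → locker 3 (new)  [load 18/23]
  16 → locker 4 (new)  [load 16/23]
  22 → locker 5 (new)  [load 22/23]
  5 → locker 2  [load 14/23]
  19 → locker 6 (new)  [load 19/23]
  21 → locker 7 (new)  [load 21/23]
  7 → locker 2  [load 21/23]
  22 → locker 8 (new)  [load 22/23]
  8 → locker 9 (new)  [load 8/23]
9 storage lockers opened.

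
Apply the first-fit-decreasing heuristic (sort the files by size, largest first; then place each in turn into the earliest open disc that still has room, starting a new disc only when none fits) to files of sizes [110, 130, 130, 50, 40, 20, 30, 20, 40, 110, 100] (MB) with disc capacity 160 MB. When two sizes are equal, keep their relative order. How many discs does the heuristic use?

5

Sorted descending: 130, 130, 110, 110, 100, 50, 40, 40, 30, 20, 20.
  130 → disc 1 (new)  [load 130/160]
  130 → disc 2 (new)  [load 130/160]
  110 → disc 3 (new)  [load 110/160]
  110 → disc 4 (new)  [load 110/160]
  100 → disc 5 (new)  [load 100/160]
  50 → disc 3  [load 160/160]
  40 → disc 4  [load 150/160]
  40 → disc 5  [load 140/160]
  30 → disc 1  [load 160/160]
  20 → disc 2  [load 150/160]
  20 → disc 5  [load 160/160]
5 discs opened.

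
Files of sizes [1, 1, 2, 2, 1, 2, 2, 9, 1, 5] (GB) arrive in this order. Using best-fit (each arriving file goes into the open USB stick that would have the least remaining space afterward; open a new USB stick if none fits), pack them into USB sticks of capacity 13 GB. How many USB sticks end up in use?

  1 → USB stick 1 (new)  [load 1/13]
  1 → USB stick 1  [load 2/13]
  2 → USB stick 1  [load 4/13]
  2 → USB stick 1  [load 6/13]
  1 → USB stick 1  [load 7/13]
  2 → USB stick 1  [load 9/13]
  2 → USB stick 1  [load 11/13]
  9 → USB stick 2 (new)  [load 9/13]
  1 → USB stick 1  [load 12/13]
  5 → USB stick 3 (new)  [load 5/13]
3 USB sticks opened.

3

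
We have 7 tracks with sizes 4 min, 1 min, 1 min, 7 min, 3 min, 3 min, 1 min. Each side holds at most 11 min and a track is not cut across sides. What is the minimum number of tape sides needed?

Total = 7 + 4 + 3 + 3 + 1 + 1 + 1 = 20 min.
Lower bound: ⌈20/11⌉ = 2 tape sides.
A packing using 2 tape sides:
  side 1: 7 + 4 = 11
  side 2: 3 + 3 + 1 + 1 + 1 = 9
This matches the lower bound, so 2 is optimal.

2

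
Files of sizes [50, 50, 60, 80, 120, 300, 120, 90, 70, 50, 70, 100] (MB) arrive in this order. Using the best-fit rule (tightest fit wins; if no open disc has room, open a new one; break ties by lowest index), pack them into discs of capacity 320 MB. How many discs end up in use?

  50 → disc 1 (new)  [load 50/320]
  50 → disc 1  [load 100/320]
  60 → disc 1  [load 160/320]
  80 → disc 1  [load 240/320]
  120 → disc 2 (new)  [load 120/320]
  300 → disc 3 (new)  [load 300/320]
  120 → disc 2  [load 240/320]
  90 → disc 4 (new)  [load 90/320]
  70 → disc 1  [load 310/320]
  50 → disc 2  [load 290/320]
  70 → disc 4  [load 160/320]
  100 → disc 4  [load 260/320]
4 discs opened.

4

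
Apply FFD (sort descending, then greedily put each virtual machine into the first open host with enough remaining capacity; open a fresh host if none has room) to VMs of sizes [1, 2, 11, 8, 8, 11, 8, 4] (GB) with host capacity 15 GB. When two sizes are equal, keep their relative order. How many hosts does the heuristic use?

5

Sorted descending: 11, 11, 8, 8, 8, 4, 2, 1.
  11 → host 1 (new)  [load 11/15]
  11 → host 2 (new)  [load 11/15]
  8 → host 3 (new)  [load 8/15]
  8 → host 4 (new)  [load 8/15]
  8 → host 5 (new)  [load 8/15]
  4 → host 1  [load 15/15]
  2 → host 2  [load 13/15]
  1 → host 2  [load 14/15]
5 hosts opened.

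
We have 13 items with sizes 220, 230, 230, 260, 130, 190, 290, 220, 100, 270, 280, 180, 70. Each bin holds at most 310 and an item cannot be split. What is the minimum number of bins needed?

10

Total = 290 + 280 + 270 + 260 + 230 + 230 + 220 + 220 + 190 + 180 + 130 + 100 + 70 = 2670.
Lower bound: ⌈2670/310⌉ = 9 bins.
Also, 10 items each exceed 155, and no two of those can share a bin, so at least 10 bins are needed.
A packing using 10 bins:
  bin 1: 290 = 290
  bin 2: 280 = 280
  bin 3: 270 = 270
  bin 4: 260 = 260
  bin 5: 230 + 70 = 300
  bin 6: 230 = 230
  bin 7: 220 = 220
  bin 8: 220 = 220
  bin 9: 190 + 100 = 290
  bin 10: 180 + 130 = 310
This matches the lower bound, so 10 is optimal.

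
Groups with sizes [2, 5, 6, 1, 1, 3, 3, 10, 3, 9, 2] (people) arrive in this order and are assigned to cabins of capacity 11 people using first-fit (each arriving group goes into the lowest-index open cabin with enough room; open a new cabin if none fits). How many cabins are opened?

  2 → cabin 1 (new)  [load 2/11]
  5 → cabin 1  [load 7/11]
  6 → cabin 2 (new)  [load 6/11]
  1 → cabin 1  [load 8/11]
  1 → cabin 1  [load 9/11]
  3 → cabin 2  [load 9/11]
  3 → cabin 3 (new)  [load 3/11]
  10 → cabin 4 (new)  [load 10/11]
  3 → cabin 3  [load 6/11]
  9 → cabin 5 (new)  [load 9/11]
  2 → cabin 1  [load 11/11]
5 cabins opened.

5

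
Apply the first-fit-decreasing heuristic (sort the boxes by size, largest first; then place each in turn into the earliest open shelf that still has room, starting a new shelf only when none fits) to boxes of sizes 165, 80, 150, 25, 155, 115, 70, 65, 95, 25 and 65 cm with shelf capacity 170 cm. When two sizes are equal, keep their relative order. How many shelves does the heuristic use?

Sorted descending: 165, 155, 150, 115, 95, 80, 70, 65, 65, 25, 25.
  165 → shelf 1 (new)  [load 165/170]
  155 → shelf 2 (new)  [load 155/170]
  150 → shelf 3 (new)  [load 150/170]
  115 → shelf 4 (new)  [load 115/170]
  95 → shelf 5 (new)  [load 95/170]
  80 → shelf 6 (new)  [load 80/170]
  70 → shelf 5  [load 165/170]
  65 → shelf 6  [load 145/170]
  65 → shelf 7 (new)  [load 65/170]
  25 → shelf 4  [load 140/170]
  25 → shelf 4  [load 165/170]
7 shelves opened.

7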